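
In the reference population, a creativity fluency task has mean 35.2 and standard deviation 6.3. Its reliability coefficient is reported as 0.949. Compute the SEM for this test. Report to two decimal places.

SEM = SD · √(1 − ρ) = 6.3 × √0.051 = 6.3 × 0.2258 = 1.423

1.42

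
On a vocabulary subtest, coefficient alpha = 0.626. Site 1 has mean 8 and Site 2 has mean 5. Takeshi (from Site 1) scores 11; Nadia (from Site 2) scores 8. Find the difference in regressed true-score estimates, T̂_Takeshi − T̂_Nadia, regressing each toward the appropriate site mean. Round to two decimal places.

T̂_Takeshi = 0.626(11) + 0.374(8) = 9.8780
T̂_Nadia = 0.626(8) + 0.374(5) = 6.8780
Difference = 9.8780 − 6.8780 = 3.0000

3.00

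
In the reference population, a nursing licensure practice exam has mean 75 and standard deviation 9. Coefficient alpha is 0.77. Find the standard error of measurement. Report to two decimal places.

SEM = SD · √(1 − ρ) = 9 × √0.23 = 9 × 0.4796 = 4.316

4.32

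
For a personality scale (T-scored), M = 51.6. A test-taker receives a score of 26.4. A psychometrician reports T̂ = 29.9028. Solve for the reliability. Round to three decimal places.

T̂ = ρX + (1 − ρ)μ  ⇒  T̂ − μ = ρ(X − μ)
ρ = (T̂ − μ)/(X − μ) = (29.9028 − 51.6) / (26.4 − 51.6) = -21.6972 / -25.2 = 0.86100

0.861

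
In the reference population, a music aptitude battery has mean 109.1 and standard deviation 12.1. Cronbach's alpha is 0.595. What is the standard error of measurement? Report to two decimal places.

SEM = SD · √(1 − ρ) = 12.1 × √0.405 = 12.1 × 0.6364 = 7.700

7.70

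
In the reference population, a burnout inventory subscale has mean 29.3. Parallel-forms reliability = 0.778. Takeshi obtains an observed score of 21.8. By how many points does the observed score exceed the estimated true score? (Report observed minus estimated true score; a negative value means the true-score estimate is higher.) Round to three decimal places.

T̂ = 0.778(21.8) + 0.222(29.3) = 16.9604 + 6.5046 = 23.46500 → 23.4650
X − T̂ = 21.8 − 23.4650 = -1.6650 → -1.665

-1.665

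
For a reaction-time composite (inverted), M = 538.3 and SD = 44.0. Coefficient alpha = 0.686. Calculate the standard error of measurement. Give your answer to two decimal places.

24.66

SEM = SD · √(1 − ρ) = 44.0 × √0.314 = 44.0 × 0.5604 = 24.656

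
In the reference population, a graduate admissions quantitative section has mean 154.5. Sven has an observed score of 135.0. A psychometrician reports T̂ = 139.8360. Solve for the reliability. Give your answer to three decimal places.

T̂ = ρX + (1 − ρ)μ  ⇒  T̂ − μ = ρ(X − μ)
ρ = (T̂ − μ)/(X − μ) = (139.8360 − 154.5) / (135.0 − 154.5) = -14.6640 / -19.5 = 0.75200

0.752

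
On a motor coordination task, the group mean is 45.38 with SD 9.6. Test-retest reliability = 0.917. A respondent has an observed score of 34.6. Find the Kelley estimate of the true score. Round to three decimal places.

Weight the observed score by reliability and the mean by (1 − reliability): T̂ = 0.917·34.6 + 0.083·45.38 = 31.7282 + 3.76654 = 35.4947.

35.495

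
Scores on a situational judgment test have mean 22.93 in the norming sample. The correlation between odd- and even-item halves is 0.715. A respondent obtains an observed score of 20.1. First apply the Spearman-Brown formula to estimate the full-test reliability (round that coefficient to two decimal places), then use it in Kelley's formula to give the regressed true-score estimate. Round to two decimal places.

Spearman-Brown: ρ = 2r/(1 + r) = 2(0.715)/(1 + 0.715) = 1.4300/1.715 = 0.8338 → 0.83
T̂ = 0.83(20.1) + 0.17(22.93) = 16.683 + 3.8981 = 20.581 → 20.58

20.58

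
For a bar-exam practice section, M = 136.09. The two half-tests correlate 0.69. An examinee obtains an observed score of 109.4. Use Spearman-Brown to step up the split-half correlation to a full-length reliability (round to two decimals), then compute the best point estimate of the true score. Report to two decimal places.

114.20

Spearman-Brown: ρ = 2r/(1 + r) = 2(0.69)/(1 + 0.69) = 1.380/1.69 = 0.8166 → 0.82
Regress the observed score toward the mean by the unreliability: T̂ = 0.82·109.4 + 0.18·136.09 = 89.708 + 24.4962 = 114.204.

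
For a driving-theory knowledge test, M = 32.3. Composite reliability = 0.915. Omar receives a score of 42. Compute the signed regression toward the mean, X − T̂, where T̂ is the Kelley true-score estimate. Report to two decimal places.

Kelley's formula gives T̂ = 0.915·42 + 0.085·32.3 = 38.430 + 2.7455 = 41.1755.
X − T̂ = 42 − 41.175 = 0.825 → 0.82

0.82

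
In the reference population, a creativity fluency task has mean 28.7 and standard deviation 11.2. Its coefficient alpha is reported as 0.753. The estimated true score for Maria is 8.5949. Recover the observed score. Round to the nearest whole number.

2

T̂ = ρX + (1 − ρ)μ  ⇒  X = (T̂ − (1 − ρ)μ) / ρ
X = (8.5949 − 0.247 × 28.7) / 0.753 = (8.5949 − 7.0889) / 0.753 = 1.5060 / 0.753 = 2.00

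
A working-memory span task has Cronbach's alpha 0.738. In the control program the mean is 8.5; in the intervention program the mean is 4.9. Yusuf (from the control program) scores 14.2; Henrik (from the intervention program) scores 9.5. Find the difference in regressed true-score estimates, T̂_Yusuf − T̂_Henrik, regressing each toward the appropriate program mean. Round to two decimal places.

T̂_Yusuf = 0.738(14.2) + 0.262(8.5) = 12.7066
T̂_Henrik = 0.738(9.5) + 0.262(4.9) = 8.2948
Difference = 12.7066 − 8.2948 = 4.4118

4.41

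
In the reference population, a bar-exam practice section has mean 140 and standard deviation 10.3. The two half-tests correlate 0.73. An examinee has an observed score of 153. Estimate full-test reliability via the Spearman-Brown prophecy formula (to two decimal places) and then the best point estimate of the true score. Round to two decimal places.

150.92

Spearman-Brown: ρ = 2r/(1 + r) = 2(0.73)/(1 + 0.73) = 1.460/1.73 = 0.8439 → 0.84
T̂ = ρX + (1 − ρ)μ
  = 0.84 × 153 + 0.16 × 140
  = 128.52 + 22.40
  = 150.920
  ≈ 150.92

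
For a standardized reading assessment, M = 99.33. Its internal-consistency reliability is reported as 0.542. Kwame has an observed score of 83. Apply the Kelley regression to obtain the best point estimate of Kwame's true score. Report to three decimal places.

T̂ = ρX + (1 − ρ)μ
  = 0.542 × 83 + 0.458 × 99.33
  = 44.986 + 45.49314
  = 90.4791
  ≈ 90.479

90.479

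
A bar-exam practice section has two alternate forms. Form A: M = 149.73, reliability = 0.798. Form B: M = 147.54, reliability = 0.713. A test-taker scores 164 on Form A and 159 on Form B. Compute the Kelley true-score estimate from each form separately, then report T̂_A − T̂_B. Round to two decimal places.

T̂_A = 0.798(164) + 0.202(149.73) = 161.1175
T̂_B = 0.713(159) + 0.287(147.54) = 155.7110
T̂_A − T̂_B = 5.4065

5.41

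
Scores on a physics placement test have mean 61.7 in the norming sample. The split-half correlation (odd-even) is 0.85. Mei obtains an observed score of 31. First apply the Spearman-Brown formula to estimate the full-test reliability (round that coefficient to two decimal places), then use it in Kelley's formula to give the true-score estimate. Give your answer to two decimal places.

Spearman-Brown: ρ = 2r/(1 + r) = 2(0.85)/(1 + 0.85) = 1.700/1.85 = 0.9189 → 0.92
Weight the observed score by reliability and the mean by (1 − reliability): T̂ = 0.92·31 + 0.08·61.7 = 28.52 + 4.936 = 33.456.

33.46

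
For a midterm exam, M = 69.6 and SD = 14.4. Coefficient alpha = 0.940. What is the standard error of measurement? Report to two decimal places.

SEM = SD · √(1 − ρ) = 14.4 × √0.060 = 14.4 × 0.2449 = 3.527

3.53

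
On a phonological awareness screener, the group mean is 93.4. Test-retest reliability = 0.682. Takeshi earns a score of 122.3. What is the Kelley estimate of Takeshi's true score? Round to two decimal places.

113.11

Weight the observed score by reliability and the mean by (1 − reliability): T̂ = 0.682·122.3 + 0.318·93.4 = 83.4086 + 29.7012 = 113.110.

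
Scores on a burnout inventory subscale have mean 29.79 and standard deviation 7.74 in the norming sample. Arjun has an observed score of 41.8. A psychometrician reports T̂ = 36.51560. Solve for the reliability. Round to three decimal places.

0.560

T̂ = ρX + (1 − ρ)μ  ⇒  T̂ − μ = ρ(X − μ)
ρ = (T̂ − μ)/(X − μ) = (36.51560 − 29.79) / (41.8 − 29.79) = 6.72560 / 12.01 = 0.56000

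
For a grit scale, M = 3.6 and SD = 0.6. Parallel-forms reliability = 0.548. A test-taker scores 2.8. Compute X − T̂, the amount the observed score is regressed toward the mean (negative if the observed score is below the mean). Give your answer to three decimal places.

Kelley's formula gives T̂ = 0.548·2.8 + 0.452·3.6 = 1.5344 + 1.6272 = 3.16160.
X − T̂ = 2.8 − 3.1616 = -0.3616 → -0.362

-0.362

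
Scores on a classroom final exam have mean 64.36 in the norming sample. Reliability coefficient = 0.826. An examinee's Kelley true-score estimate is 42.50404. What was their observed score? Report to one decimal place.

37.9

T̂ = ρX + (1 − ρ)μ  ⇒  X = (T̂ − (1 − ρ)μ) / ρ
X = (42.50404 − 0.174 × 64.36) / 0.826 = (42.50404 − 11.19864) / 0.826 = 31.30540 / 0.826 = 37.900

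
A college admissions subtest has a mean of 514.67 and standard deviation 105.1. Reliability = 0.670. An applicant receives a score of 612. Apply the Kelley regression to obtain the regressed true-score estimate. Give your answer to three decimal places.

579.881

T̂ = 0.670(612) + 0.330(514.67) = 410.040 + 169.84110 = 579.8811 → 579.881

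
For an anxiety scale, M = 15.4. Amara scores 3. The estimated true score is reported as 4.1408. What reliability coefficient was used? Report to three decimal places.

0.908

T̂ = ρX + (1 − ρ)μ  ⇒  T̂ − μ = ρ(X − μ)
ρ = (T̂ − μ)/(X − μ) = (4.1408 − 15.4) / (3 − 15.4) = -11.2592 / -12.4 = 0.90800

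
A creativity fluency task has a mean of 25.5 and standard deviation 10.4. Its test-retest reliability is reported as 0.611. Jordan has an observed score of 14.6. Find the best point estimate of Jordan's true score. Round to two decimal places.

Kelley's formula gives T̂ = 0.611·14.6 + 0.389·25.5 = 8.9206 + 9.9195 = 18.840.

18.84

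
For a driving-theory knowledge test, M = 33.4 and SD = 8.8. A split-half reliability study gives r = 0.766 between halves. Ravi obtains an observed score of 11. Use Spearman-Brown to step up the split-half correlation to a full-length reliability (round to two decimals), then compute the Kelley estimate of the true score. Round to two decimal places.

Spearman-Brown: ρ = 2r/(1 + r) = 2(0.766)/(1 + 0.766) = 1.5320/1.766 = 0.8675 → 0.87
T̂ = 0.87(11) + 0.13(33.4) = 9.57 + 4.342 = 13.912 → 13.91

13.91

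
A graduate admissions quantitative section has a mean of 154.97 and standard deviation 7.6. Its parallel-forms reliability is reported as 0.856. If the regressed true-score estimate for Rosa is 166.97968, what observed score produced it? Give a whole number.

T̂ = ρX + (1 − ρ)μ  ⇒  X = (T̂ − (1 − ρ)μ) / ρ
X = (166.97968 − 0.144 × 154.97) / 0.856 = (166.97968 − 22.31568) / 0.856 = 144.66400 / 0.856 = 169.00

169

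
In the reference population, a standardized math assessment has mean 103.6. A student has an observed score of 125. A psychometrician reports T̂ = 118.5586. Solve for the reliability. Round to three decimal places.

T̂ = ρX + (1 − ρ)μ  ⇒  T̂ − μ = ρ(X − μ)
ρ = (T̂ − μ)/(X − μ) = (118.5586 − 103.6) / (125 − 103.6) = 14.9586 / 21.4 = 0.69900

0.699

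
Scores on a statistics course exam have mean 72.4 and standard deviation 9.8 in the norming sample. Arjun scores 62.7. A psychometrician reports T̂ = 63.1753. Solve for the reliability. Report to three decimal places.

T̂ = ρX + (1 − ρ)μ  ⇒  T̂ − μ = ρ(X − μ)
ρ = (T̂ − μ)/(X − μ) = (63.1753 − 72.4) / (62.7 − 72.4) = -9.2247 / -9.7 = 0.95100

0.951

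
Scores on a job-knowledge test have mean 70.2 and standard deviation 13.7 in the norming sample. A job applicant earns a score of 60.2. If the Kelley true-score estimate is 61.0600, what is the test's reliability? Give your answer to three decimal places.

T̂ = ρX + (1 − ρ)μ  ⇒  T̂ − μ = ρ(X − μ)
ρ = (T̂ − μ)/(X − μ) = (61.0600 − 70.2) / (60.2 − 70.2) = -9.1400 / -10.0 = 0.91400

0.914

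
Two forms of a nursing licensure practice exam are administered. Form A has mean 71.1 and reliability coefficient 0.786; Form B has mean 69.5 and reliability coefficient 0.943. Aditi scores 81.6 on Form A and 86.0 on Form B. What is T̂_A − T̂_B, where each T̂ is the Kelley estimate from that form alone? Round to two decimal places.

-5.71

T̂_A = 0.786(81.6) + 0.214(71.1) = 79.3530
T̂_B = 0.943(86.0) + 0.057(69.5) = 85.0595
T̂_A − T̂_B = -5.7065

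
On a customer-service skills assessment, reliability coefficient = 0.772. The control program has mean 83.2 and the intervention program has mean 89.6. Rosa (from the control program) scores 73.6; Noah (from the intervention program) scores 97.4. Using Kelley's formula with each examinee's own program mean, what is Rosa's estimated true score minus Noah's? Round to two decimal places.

-19.83

T̂_Rosa = 0.772(73.6) + 0.228(83.2) = 75.7888
T̂_Noah = 0.772(97.4) + 0.228(89.6) = 95.6216
Difference = 75.7888 − 95.6216 = -19.8328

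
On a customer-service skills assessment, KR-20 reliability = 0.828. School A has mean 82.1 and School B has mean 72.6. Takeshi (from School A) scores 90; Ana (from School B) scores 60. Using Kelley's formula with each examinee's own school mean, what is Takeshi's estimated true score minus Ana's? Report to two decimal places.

T̂_Takeshi = 0.828(90) + 0.172(82.1) = 88.6412
T̂_Ana = 0.828(60) + 0.172(72.6) = 62.1672
Difference = 88.6412 − 62.1672 = 26.4740

26.47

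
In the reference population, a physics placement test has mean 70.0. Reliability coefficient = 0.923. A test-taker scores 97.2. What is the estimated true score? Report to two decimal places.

Kelley's formula gives T̂ = 0.923·97.2 + 0.077·70.0 = 89.7156 + 5.3900 = 95.106.

95.11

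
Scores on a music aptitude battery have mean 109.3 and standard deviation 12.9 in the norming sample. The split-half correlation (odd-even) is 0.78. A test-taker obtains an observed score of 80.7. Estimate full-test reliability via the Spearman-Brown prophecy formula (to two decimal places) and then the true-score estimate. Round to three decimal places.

Spearman-Brown: ρ = 2r/(1 + r) = 2(0.78)/(1 + 0.78) = 1.560/1.78 = 0.8764 → 0.88
T̂ = 0.88(80.7) + 0.12(109.3) = 71.016 + 13.116 = 84.1320 → 84.132

84.132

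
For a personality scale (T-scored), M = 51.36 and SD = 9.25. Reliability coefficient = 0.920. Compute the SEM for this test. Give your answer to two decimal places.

2.62

SEM = SD · √(1 − ρ) = 9.25 × √0.080 = 9.25 × 0.2828 = 2.616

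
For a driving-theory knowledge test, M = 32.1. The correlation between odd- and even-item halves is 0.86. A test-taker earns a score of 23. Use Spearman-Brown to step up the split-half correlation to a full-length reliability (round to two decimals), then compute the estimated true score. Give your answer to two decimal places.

Spearman-Brown: ρ = 2r/(1 + r) = 2(0.86)/(1 + 0.86) = 1.720/1.86 = 0.9247 → 0.92
Regress the observed score toward the mean by the unreliability: T̂ = 0.92·23 + 0.08·32.1 = 21.16 + 2.568 = 23.728.

23.73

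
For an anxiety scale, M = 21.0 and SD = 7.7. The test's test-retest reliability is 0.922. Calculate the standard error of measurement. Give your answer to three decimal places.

SEM = SD · √(1 − ρ) = 7.7 × √0.078 = 7.7 × 0.2793 = 2.1505

2.150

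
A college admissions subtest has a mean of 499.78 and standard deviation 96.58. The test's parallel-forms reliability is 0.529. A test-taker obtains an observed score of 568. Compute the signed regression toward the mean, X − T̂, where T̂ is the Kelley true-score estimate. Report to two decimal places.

T̂ = 0.529(568) + 0.471(499.78) = 300.472 + 235.39638 = 535.8684 → 535.868
X − T̂ = 568 − 535.868 = 32.132 → 32.13

32.13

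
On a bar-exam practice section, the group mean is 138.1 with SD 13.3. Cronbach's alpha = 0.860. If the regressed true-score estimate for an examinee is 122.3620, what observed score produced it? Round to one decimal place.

119.8

T̂ = ρX + (1 − ρ)μ  ⇒  X = (T̂ − (1 − ρ)μ) / ρ
X = (122.3620 − 0.140 × 138.1) / 0.860 = (122.3620 − 19.3340) / 0.860 = 103.0280 / 0.860 = 119.800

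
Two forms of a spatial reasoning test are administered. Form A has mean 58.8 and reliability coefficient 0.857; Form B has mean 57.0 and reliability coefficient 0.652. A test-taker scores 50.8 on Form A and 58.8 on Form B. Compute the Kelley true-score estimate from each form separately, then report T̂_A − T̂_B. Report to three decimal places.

T̂_A = 0.857(50.8) + 0.143(58.8) = 51.94400
T̂_B = 0.652(58.8) + 0.348(57.0) = 58.17360
T̂_A − T̂_B = -6.22960

-6.230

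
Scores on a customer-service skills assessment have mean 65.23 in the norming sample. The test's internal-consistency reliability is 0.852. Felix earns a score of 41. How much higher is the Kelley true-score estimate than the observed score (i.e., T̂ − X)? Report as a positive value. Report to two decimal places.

T̂ = ρX + (1 − ρ)μ
  = 0.852 × 41 + 0.148 × 65.23
  = 34.932 + 9.65404
  = 44.5860
  ≈ 44.586
T̂ − X = 44.586 − 41 = 3.586 → 3.59

3.59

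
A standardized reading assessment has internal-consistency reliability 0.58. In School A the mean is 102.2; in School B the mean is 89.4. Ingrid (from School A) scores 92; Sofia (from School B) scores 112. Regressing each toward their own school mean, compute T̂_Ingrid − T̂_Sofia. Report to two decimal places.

-6.22

T̂_Ingrid = 0.58(92) + 0.42(102.2) = 96.2840
T̂_Sofia = 0.58(112) + 0.42(89.4) = 102.5080
Difference = 96.2840 − 102.5080 = -6.2240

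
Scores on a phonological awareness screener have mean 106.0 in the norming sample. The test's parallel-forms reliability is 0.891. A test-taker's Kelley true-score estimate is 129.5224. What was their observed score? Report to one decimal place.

132.4

T̂ = ρX + (1 − ρ)μ  ⇒  X = (T̂ − (1 − ρ)μ) / ρ
X = (129.5224 − 0.109 × 106.0) / 0.891 = (129.5224 − 11.5540) / 0.891 = 117.9684 / 0.891 = 132.400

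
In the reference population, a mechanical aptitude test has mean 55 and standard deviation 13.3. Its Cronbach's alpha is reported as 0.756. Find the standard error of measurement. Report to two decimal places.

6.57

SEM = SD · √(1 − ρ) = 13.3 × √0.244 = 13.3 × 0.4940 = 6.570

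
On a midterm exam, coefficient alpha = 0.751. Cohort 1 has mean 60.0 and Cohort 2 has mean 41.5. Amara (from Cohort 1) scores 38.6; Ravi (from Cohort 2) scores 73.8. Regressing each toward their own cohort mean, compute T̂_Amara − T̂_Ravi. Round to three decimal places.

T̂_Amara = 0.751(38.6) + 0.249(60.0) = 43.92860
T̂_Ravi = 0.751(73.8) + 0.249(41.5) = 65.75730
Difference = 43.92860 − 65.75730 = -21.82870

-21.829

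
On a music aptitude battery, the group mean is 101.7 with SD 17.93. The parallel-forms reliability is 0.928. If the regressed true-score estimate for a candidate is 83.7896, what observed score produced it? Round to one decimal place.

82.4

T̂ = ρX + (1 − ρ)μ  ⇒  X = (T̂ − (1 − ρ)μ) / ρ
X = (83.7896 − 0.072 × 101.7) / 0.928 = (83.7896 − 7.3224) / 0.928 = 76.4672 / 0.928 = 82.400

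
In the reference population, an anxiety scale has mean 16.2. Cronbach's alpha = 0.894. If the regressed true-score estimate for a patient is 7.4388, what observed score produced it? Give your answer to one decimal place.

T̂ = ρX + (1 − ρ)μ  ⇒  X = (T̂ − (1 − ρ)μ) / ρ
X = (7.4388 − 0.106 × 16.2) / 0.894 = (7.4388 − 1.7172) / 0.894 = 5.7216 / 0.894 = 6.400

6.4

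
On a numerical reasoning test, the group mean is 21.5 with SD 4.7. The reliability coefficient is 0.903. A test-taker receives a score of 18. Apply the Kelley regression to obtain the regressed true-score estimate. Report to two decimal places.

18.34

T̂ = ρX + (1 − ρ)μ
  = 0.903 × 18 + 0.097 × 21.5
  = 16.254 + 2.0855
  = 18.340
  ≈ 18.34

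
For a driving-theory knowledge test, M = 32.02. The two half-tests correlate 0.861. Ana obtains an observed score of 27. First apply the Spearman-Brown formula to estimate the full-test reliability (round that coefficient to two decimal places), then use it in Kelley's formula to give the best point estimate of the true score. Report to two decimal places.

Spearman-Brown: ρ = 2r/(1 + r) = 2(0.861)/(1 + 0.861) = 1.7220/1.861 = 0.9253 → 0.93
T̂ = ρX + (1 − ρ)μ
  = 0.93 × 27 + 0.07 × 32.02
  = 25.11 + 2.2414
  = 27.351
  ≈ 27.35

27.35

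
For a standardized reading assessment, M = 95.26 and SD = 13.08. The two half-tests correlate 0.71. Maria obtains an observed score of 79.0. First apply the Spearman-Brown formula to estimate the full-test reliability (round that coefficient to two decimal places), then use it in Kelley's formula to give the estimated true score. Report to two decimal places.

Spearman-Brown: ρ = 2r/(1 + r) = 2(0.71)/(1 + 0.71) = 1.420/1.71 = 0.8304 → 0.83
T̂ = 0.83(79.0) + 0.17(95.26) = 65.570 + 16.1942 = 81.764 → 81.76

81.76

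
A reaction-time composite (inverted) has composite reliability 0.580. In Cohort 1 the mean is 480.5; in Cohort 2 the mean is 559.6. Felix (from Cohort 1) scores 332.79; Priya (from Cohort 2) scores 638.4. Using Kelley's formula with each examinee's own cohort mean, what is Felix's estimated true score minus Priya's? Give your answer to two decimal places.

T̂_Felix = 0.580(332.79) + 0.420(480.5) = 394.8282
T̂_Priya = 0.580(638.4) + 0.420(559.6) = 605.3040
Difference = 394.8282 − 605.3040 = -210.4758

-210.48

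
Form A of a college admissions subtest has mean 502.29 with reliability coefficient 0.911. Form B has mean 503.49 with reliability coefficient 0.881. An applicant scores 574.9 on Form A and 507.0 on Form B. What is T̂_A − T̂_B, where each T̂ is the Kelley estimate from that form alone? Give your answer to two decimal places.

61.86

T̂_A = 0.911(574.9) + 0.089(502.29) = 568.4377
T̂_B = 0.881(507.0) + 0.119(503.49) = 506.5823
T̂_A − T̂_B = 61.8554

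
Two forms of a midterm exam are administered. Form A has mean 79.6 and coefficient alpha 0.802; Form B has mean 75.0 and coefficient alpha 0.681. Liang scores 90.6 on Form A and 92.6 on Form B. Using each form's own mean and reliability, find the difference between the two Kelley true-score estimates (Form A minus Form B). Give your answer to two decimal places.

1.44

T̂_A = 0.802(90.6) + 0.198(79.6) = 88.4220
T̂_B = 0.681(92.6) + 0.319(75.0) = 86.9856
T̂_A − T̂_B = 1.4364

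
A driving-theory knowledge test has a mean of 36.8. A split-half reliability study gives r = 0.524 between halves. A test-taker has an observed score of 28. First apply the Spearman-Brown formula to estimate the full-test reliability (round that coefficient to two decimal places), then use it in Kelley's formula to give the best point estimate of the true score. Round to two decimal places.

Spearman-Brown: ρ = 2r/(1 + r) = 2(0.524)/(1 + 0.524) = 1.0480/1.524 = 0.6877 → 0.69
T̂ = 0.69(28) + 0.31(36.8) = 19.32 + 11.408 = 30.728 → 30.73

30.73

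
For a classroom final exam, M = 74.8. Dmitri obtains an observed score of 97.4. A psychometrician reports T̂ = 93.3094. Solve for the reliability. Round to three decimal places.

0.819

T̂ = ρX + (1 − ρ)μ  ⇒  T̂ − μ = ρ(X − μ)
ρ = (T̂ − μ)/(X − μ) = (93.3094 − 74.8) / (97.4 − 74.8) = 18.5094 / 22.6 = 0.81900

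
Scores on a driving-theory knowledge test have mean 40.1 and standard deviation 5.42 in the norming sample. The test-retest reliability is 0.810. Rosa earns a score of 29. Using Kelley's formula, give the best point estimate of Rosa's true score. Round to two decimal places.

T̂ = 0.810(29) + 0.190(40.1) = 23.490 + 7.6190 = 31.109 → 31.11

31.11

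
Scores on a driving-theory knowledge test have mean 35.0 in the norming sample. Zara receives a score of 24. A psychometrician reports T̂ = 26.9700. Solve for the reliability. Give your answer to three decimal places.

0.730

T̂ = ρX + (1 − ρ)μ  ⇒  T̂ − μ = ρ(X − μ)
ρ = (T̂ − μ)/(X − μ) = (26.9700 − 35.0) / (24 − 35.0) = -8.0300 / -11.0 = 0.73000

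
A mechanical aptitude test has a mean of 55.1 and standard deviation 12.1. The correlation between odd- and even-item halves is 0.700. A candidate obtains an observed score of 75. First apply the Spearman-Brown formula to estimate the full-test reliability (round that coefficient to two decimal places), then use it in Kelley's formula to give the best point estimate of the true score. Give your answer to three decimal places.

Spearman-Brown: ρ = 2r/(1 + r) = 2(0.700)/(1 + 0.700) = 1.4000/1.700 = 0.8235 → 0.82
Regress the observed score toward the mean by the unreliability: T̂ = 0.82·75 + 0.18·55.1 = 61.50 + 9.918 = 71.4180.

71.418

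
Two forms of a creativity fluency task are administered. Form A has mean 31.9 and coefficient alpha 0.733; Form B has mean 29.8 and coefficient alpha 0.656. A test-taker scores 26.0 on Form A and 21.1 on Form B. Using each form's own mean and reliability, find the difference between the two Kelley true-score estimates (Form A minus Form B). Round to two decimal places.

3.48

T̂_A = 0.733(26.0) + 0.267(31.9) = 27.5753
T̂_B = 0.656(21.1) + 0.344(29.8) = 24.0928
T̂_A − T̂_B = 3.4825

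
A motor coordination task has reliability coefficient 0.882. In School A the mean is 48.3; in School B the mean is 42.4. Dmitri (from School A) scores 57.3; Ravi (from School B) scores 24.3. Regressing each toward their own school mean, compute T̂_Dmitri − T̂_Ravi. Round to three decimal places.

29.802

T̂_Dmitri = 0.882(57.3) + 0.118(48.3) = 56.23800
T̂_Ravi = 0.882(24.3) + 0.118(42.4) = 26.43580
Difference = 56.23800 − 26.43580 = 29.80220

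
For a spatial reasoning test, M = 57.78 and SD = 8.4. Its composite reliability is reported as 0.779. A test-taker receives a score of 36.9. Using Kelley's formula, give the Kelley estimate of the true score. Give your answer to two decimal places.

T̂ = ρX + (1 − ρ)μ
  = 0.779 × 36.9 + 0.221 × 57.78
  = 28.7451 + 12.76938
  = 41.514
  ≈ 41.51

41.51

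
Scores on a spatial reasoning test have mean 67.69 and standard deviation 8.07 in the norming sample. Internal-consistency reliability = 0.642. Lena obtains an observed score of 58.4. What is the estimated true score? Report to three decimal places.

T̂ = ρX + (1 − ρ)μ
  = 0.642 × 58.4 + 0.358 × 67.69
  = 37.4928 + 24.23302
  = 61.7258
  ≈ 61.726

61.726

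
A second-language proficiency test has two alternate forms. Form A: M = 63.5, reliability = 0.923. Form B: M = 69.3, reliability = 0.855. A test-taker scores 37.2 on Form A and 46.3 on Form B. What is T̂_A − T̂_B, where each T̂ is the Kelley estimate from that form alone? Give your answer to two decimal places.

-10.41

T̂_A = 0.923(37.2) + 0.077(63.5) = 39.2251
T̂_B = 0.855(46.3) + 0.145(69.3) = 49.6350
T̂_A − T̂_B = -10.4099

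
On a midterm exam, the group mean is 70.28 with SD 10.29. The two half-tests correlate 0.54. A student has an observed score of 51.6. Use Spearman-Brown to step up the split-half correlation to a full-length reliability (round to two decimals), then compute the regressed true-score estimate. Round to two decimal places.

57.20

Spearman-Brown: ρ = 2r/(1 + r) = 2(0.54)/(1 + 0.54) = 1.080/1.54 = 0.7013 → 0.70
T̂ = ρX + (1 − ρ)μ
  = 0.70 × 51.6 + 0.30 × 70.28
  = 36.120 + 21.0840
  = 57.204
  ≈ 57.20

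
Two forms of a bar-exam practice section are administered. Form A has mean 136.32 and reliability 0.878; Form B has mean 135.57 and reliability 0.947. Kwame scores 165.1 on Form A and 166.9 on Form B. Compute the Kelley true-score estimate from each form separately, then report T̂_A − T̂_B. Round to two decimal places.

T̂_A = 0.878(165.1) + 0.122(136.32) = 161.5888
T̂_B = 0.947(166.9) + 0.053(135.57) = 165.2395
T̂_A − T̂_B = -3.6507

-3.65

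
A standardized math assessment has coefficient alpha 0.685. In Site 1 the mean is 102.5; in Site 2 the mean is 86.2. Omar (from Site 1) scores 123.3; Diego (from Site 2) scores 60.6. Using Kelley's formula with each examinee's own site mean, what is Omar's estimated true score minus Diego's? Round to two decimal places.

T̂_Omar = 0.685(123.3) + 0.315(102.5) = 116.7480
T̂_Diego = 0.685(60.6) + 0.315(86.2) = 68.6640
Difference = 116.7480 − 68.6640 = 48.0840

48.08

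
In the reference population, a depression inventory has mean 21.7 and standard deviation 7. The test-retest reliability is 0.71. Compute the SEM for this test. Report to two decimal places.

3.77

SEM = SD · √(1 − ρ) = 7 × √0.29 = 7 × 0.5385 = 3.770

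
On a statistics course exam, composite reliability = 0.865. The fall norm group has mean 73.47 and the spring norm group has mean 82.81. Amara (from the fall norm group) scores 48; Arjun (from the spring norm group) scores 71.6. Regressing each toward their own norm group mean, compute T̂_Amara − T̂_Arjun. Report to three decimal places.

-21.675

T̂_Amara = 0.865(48) + 0.135(73.47) = 51.43845
T̂_Arjun = 0.865(71.6) + 0.135(82.81) = 73.11335
Difference = 51.43845 − 73.11335 = -21.67490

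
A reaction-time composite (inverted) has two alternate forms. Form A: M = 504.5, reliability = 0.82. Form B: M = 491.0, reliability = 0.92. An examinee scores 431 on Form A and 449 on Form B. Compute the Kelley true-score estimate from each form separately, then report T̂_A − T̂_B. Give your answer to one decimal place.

-8.1

T̂_A = 0.82(431) + 0.18(504.5) = 444.230
T̂_B = 0.92(449) + 0.08(491.0) = 452.360
T̂_A − T̂_B = -8.130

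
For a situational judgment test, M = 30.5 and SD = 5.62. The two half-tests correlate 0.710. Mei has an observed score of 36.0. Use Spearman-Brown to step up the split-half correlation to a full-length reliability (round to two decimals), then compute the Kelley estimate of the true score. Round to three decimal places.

Spearman-Brown: ρ = 2r/(1 + r) = 2(0.710)/(1 + 0.710) = 1.4200/1.710 = 0.8304 → 0.83
T̂ = 0.83(36.0) + 0.17(30.5) = 29.880 + 5.185 = 35.0650 → 35.065

35.065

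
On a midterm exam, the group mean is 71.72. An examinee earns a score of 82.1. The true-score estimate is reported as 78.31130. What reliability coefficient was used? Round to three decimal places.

0.635

T̂ = ρX + (1 − ρ)μ  ⇒  T̂ − μ = ρ(X − μ)
ρ = (T̂ − μ)/(X − μ) = (78.31130 − 71.72) / (82.1 − 71.72) = 6.59130 / 10.38 = 0.63500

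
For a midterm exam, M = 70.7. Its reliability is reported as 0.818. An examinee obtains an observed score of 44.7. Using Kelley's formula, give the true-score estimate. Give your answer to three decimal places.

T̂ = 0.818(44.7) + 0.182(70.7) = 36.5646 + 12.8674 = 49.4320 → 49.432

49.432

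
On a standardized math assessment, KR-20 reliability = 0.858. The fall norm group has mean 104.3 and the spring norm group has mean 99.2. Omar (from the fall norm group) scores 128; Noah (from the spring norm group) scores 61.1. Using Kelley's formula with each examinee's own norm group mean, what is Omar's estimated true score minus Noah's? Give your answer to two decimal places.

58.12

T̂_Omar = 0.858(128) + 0.142(104.3) = 124.6346
T̂_Noah = 0.858(61.1) + 0.142(99.2) = 66.5102
Difference = 124.6346 − 66.5102 = 58.1244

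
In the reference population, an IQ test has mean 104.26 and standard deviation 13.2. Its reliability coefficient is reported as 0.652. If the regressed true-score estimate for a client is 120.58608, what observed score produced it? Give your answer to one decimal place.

129.3

T̂ = ρX + (1 − ρ)μ  ⇒  X = (T̂ − (1 − ρ)μ) / ρ
X = (120.58608 − 0.348 × 104.26) / 0.652 = (120.58608 − 36.28248) / 0.652 = 84.30360 / 0.652 = 129.300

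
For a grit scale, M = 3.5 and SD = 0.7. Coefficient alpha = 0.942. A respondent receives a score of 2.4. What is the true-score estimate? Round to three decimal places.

2.464

Weight the observed score by reliability and the mean by (1 − reliability): T̂ = 0.942·2.4 + 0.058·3.5 = 2.2608 + 0.2030 = 2.4638.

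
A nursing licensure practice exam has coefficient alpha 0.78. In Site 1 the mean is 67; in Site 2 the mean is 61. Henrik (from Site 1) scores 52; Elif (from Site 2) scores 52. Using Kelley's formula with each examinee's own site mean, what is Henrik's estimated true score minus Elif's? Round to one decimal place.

T̂_Henrik = 0.78(52) + 0.22(67) = 55.300
T̂_Elif = 0.78(52) + 0.22(61) = 53.980
Difference = 55.300 − 53.980 = 1.320

1.3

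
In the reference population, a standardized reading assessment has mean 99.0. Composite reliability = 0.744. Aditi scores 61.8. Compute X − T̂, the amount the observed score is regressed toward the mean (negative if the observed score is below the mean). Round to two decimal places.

Regress the observed score toward the mean by the unreliability: T̂ = 0.744·61.8 + 0.256·99.0 = 45.9792 + 25.3440 = 71.3232.
X − T̂ = 61.8 − 71.323 = -9.523 → -9.52

-9.52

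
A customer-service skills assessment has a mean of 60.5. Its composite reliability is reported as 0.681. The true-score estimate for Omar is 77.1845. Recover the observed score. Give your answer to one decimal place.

T̂ = ρX + (1 − ρ)μ  ⇒  X = (T̂ − (1 − ρ)μ) / ρ
X = (77.1845 − 0.319 × 60.5) / 0.681 = (77.1845 − 19.2995) / 0.681 = 57.8850 / 0.681 = 85.000

85.0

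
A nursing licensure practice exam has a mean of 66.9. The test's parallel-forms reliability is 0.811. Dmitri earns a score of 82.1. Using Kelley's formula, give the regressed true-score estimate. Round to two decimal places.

T̂ = 0.811(82.1) + 0.189(66.9) = 66.5831 + 12.6441 = 79.227 → 79.23

79.23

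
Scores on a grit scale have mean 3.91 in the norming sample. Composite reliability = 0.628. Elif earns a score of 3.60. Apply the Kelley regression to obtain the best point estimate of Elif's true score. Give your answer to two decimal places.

Regress the observed score toward the mean by the unreliability: T̂ = 0.628·3.60 + 0.372·3.91 = 2.26080 + 1.45452 = 3.715.

3.72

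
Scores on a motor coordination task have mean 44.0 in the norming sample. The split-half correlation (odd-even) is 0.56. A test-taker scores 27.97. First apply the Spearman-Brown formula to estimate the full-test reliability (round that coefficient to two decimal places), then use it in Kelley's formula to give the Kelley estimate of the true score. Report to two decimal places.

Spearman-Brown: ρ = 2r/(1 + r) = 2(0.56)/(1 + 0.56) = 1.120/1.56 = 0.7179 → 0.72
T̂ = 0.72(27.97) + 0.28(44.0) = 20.1384 + 12.320 = 32.458 → 32.46

32.46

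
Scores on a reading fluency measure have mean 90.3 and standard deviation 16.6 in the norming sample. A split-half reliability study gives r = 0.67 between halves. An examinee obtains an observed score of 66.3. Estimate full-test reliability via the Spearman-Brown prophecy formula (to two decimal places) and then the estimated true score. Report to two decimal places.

71.10

Spearman-Brown: ρ = 2r/(1 + r) = 2(0.67)/(1 + 0.67) = 1.340/1.67 = 0.8024 → 0.80
Weight the observed score by reliability and the mean by (1 − reliability): T̂ = 0.80·66.3 + 0.20·90.3 = 53.040 + 18.060 = 71.100.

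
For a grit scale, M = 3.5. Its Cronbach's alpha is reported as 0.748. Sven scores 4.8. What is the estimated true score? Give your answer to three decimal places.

Weight the observed score by reliability and the mean by (1 − reliability): T̂ = 0.748·4.8 + 0.252·3.5 = 3.5904 + 0.8820 = 4.4724.

4.472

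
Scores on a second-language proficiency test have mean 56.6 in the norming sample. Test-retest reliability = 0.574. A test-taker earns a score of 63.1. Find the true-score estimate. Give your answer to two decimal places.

T̂ = 0.574(63.1) + 0.426(56.6) = 36.2194 + 24.1116 = 60.331 → 60.33

60.33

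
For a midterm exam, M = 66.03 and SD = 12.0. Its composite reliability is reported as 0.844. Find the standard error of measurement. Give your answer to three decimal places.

4.740

SEM = SD · √(1 − ρ) = 12.0 × √0.156 = 12.0 × 0.3950 = 4.7396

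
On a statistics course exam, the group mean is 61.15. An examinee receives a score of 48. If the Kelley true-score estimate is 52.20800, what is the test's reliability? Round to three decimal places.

T̂ = ρX + (1 − ρ)μ  ⇒  T̂ − μ = ρ(X − μ)
ρ = (T̂ − μ)/(X − μ) = (52.20800 − 61.15) / (48 − 61.15) = -8.94200 / -13.15 = 0.68000

0.680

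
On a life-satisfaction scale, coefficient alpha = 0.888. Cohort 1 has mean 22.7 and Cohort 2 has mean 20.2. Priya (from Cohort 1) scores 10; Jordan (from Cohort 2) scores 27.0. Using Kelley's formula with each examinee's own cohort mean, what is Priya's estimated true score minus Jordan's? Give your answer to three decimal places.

T̂_Priya = 0.888(10) + 0.112(22.7) = 11.42240
T̂_Jordan = 0.888(27.0) + 0.112(20.2) = 26.23840
Difference = 11.42240 − 26.23840 = -14.81600

-14.816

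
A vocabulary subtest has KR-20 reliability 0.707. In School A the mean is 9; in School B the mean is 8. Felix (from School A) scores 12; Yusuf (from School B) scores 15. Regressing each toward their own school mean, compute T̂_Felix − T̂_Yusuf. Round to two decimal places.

-1.83

T̂_Felix = 0.707(12) + 0.293(9) = 11.1210
T̂_Yusuf = 0.707(15) + 0.293(8) = 12.9490
Difference = 11.1210 − 12.9490 = -1.8280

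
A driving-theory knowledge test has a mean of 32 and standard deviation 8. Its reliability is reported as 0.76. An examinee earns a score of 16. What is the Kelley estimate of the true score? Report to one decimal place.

Kelley's formula gives T̂ = 0.76·16 + 0.24·32 = 12.16 + 7.68 = 19.84.

19.8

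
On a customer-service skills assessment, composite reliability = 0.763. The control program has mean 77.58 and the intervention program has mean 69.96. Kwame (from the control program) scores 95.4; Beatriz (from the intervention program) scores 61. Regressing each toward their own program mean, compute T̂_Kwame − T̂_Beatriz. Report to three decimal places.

28.053

T̂_Kwame = 0.763(95.4) + 0.237(77.58) = 91.17666
T̂_Beatriz = 0.763(61) + 0.237(69.96) = 63.12352
Difference = 91.17666 − 63.12352 = 28.05314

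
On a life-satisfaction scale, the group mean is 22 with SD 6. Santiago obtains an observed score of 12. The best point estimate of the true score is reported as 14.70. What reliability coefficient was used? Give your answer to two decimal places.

0.73

T̂ = ρX + (1 − ρ)μ  ⇒  T̂ − μ = ρ(X − μ)
ρ = (T̂ − μ)/(X − μ) = (14.70 − 22) / (12 − 22) = -7.30 / -10.0 = 0.7300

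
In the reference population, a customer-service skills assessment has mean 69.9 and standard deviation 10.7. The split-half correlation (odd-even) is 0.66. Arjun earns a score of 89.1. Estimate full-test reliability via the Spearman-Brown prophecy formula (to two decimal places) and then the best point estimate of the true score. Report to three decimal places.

85.260

Spearman-Brown: ρ = 2r/(1 + r) = 2(0.66)/(1 + 0.66) = 1.320/1.66 = 0.7952 → 0.80
Regress the observed score toward the mean by the unreliability: T̂ = 0.80·89.1 + 0.20·69.9 = 71.280 + 13.980 = 85.2600.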